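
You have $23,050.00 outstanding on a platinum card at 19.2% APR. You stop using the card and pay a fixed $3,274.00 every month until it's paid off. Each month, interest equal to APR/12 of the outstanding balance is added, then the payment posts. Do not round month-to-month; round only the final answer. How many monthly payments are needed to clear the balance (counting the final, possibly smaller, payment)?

8 payments

Monthly rate r = 19.2%/12 = 1.6% = 0.016.
Recurrence: B ← B·(1+r) − $3,274.00.
Month 1: interest $368.80; balance after payment $20,144.80.
Month 2: interest $322.32; balance after payment $17,193.12.
Closed form: n = −ln(1 − rB₀/P)/ln(1+r) = −ln(0.88735)/ln(1.016) ≈ 7.529, so the balance reaches zero during payment 8.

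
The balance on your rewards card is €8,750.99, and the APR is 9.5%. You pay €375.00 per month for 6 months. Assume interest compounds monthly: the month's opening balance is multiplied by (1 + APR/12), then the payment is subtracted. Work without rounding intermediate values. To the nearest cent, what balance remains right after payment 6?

€6,879.97

Monthly rate r = 9.5%/12 = 0.791667% = 0.00791667.
Each month: B ← B·(1+r) − €375.00.
Month 1: interest €69.28; balance after payment €8,445.27.
Month 2: interest €66.86; balance after payment €8,137.13.
Month 3: interest €64.42; balance after payment €7,826.55.
Month 4: interest €61.96; balance after payment €7,513.51.
Month 5: interest €59.48; balance after payment €7,197.99.
Month 6: interest €56.98; balance after payment €6,879.97.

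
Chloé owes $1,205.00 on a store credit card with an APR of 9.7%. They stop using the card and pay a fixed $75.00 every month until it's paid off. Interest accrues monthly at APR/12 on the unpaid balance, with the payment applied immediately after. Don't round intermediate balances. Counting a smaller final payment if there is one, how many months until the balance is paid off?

18 payments

Monthly rate r = 9.7%/12 = 0.808333% = 0.00808333.
Recurrence: B ← B·(1+r) − $75.00.
Month 1: interest $9.74; balance after payment $1,139.74.
Month 2: interest $9.21; balance after payment $1,073.95.
Closed form: n = −ln(1 − rB₀/P)/ln(1+r) = −ln(0.87013)/ln(1.00808) ≈ 17.280, so the balance reaches zero during payment 18.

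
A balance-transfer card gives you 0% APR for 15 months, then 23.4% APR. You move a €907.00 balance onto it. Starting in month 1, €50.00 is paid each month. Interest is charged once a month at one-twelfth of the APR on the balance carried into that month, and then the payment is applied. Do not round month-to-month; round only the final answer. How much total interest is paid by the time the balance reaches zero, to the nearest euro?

€7

Promo months 1–15 at r₀ = 0%/12 = 0; months 16+ at r₁ = 23.4%/12 = 0.0195.
After month 15 (no interest yet): B = €907.00 − 15·€50.00 = €157.00.
Then at r₁ with €50.00/mo: n₂ = −ln(1 − r₁·B/P)/ln(1+r₁) ≈ 3.27 → 4 more payments.
Total paid = 18·€50.00 + €13.68 = €913.68; interest = €913.68 − €907.00 = €6.68.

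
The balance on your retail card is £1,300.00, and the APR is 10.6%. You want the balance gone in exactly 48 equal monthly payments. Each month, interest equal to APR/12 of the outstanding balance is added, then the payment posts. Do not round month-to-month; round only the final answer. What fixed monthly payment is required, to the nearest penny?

Monthly rate r = 10.6%/12 = 0.883333% = 0.00883333.
Level-payment amortization: P = B₀·r / (1 − (1+r)^(−n)) = 1300.00·0.00883333 / (1 − 1.00883^(−48)).
Denominator 1 − (1+r)^(−48) = 0.344356635.
P = 11.4833 / 0.344356635 ≈ 33.35.

£33.35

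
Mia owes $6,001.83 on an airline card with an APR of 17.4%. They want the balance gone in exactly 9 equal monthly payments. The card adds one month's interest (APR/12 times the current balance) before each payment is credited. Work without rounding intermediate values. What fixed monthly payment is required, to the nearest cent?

Monthly rate r = 17.4%/12 = 1.45% = 0.0145.
Level-payment amortization: P = B₀·r / (1 − (1+r)^(−n)) = 6001.83·0.0145 / (1 − 1.0145^(−9)).
Denominator 1 − (1+r)^(−9) = 0.121520689.
P = 87.0265 / 0.121520689 ≈ 716.15.

$716.15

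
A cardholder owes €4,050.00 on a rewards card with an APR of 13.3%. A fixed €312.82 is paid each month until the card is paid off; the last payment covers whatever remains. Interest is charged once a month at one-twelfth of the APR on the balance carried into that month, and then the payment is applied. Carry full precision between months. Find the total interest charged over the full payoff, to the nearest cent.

€346.02

Monthly rate r = 13.3%/12 = 1.10833% = 0.0110833.
Payoff takes n = ⌈−ln(1 − rB₀/P)/ln(1+r)⌉ = ⌈14.053⌉ = 15 payments; the last is €16.54.
Total paid = 14·€312.82 + €16.54 = €4,396.02.
Total interest = total paid − principal = €4,396.02 − €4,050.00 = €346.02.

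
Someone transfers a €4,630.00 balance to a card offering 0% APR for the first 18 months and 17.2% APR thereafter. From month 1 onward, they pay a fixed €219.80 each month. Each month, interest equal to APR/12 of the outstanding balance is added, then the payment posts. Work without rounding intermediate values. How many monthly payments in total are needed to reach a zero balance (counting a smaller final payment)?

22 months

Promo months 1–18 at r₀ = 0%/12 = 0; months 19+ at r₁ = 17.2%/12 = 0.0143333.
After month 18 (no interest yet): B = €4,630.00 − 18·€219.80 = €673.60.
Then at r₁ with €219.80/mo: n₂ = −ln(1 − r₁·B/P)/ln(1+r₁) ≈ 3.16 → 4 more payments.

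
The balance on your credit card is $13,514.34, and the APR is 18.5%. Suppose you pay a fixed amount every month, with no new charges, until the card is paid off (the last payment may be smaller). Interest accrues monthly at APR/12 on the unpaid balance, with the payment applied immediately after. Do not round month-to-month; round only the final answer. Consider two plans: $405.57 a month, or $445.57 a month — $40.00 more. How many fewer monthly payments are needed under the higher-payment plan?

6 fewer payments

Monthly rate r = 18.5%/12 = 1.54167% = 0.0154167.
At $405.57/mo: n = ⌈−ln(1 − rB₀/P)/ln(1+r)⌉ = 48 payments (last $50.68); total interest = total paid − $13,514.34 = $5,598.13.
At $445.57/mo: 42 payments (last $90.52); total interest $4,844.55.
Payments saved = 48 − 42 = 6.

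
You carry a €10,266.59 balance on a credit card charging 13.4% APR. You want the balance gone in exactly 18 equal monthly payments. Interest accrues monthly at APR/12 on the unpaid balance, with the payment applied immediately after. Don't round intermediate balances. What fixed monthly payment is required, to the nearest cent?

Monthly rate r = 13.4%/12 = 1.11667% = 0.0111667.
Level-payment amortization: P = B₀·r / (1 − (1+r)^(−n)) = 10266.59·0.0111667 / (1 − 1.01117^(−18)).
Denominator 1 − (1+r)^(−18) = 0.181175935.
P = 114.644 / 0.181175935 ≈ 632.77.

€632.77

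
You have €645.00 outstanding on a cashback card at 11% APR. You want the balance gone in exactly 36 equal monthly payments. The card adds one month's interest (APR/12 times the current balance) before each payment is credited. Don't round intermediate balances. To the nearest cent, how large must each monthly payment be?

€21.12

Monthly rate r = 11%/12 = 0.916667% = 0.00916667.
Level-payment amortization: P = B₀·r / (1 − (1+r)^(−n)) = 645.00·0.00916667 / (1 − 1.00917^(−36)).
Denominator 1 − (1+r)^(−36) = 0.279994681.
P = 5.9125 / 0.279994681 ≈ 21.12.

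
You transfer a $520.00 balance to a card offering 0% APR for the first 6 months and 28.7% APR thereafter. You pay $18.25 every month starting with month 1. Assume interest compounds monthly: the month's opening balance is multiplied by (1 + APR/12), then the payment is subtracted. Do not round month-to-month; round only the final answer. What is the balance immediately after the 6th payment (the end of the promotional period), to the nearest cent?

$410.50

Promo months 1–6 at r₀ = 0%/12 = 0; months 7+ at r₁ = 28.7%/12 = 0.0239167.
After month 6 (no interest yet): B = $520.00 − 6·$18.25 = $410.50.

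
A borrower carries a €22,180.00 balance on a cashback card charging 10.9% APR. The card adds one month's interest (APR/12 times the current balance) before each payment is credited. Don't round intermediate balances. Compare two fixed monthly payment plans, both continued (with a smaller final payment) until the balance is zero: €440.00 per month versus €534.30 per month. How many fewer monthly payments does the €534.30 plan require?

15 fewer payments

Monthly rate r = 10.9%/12 = 0.908333% = 0.00908333.
At €440.00/mo: n = ⌈−ln(1 − rB₀/P)/ln(1+r)⌉ = 68 payments (last €313.62); total interest = total paid − €22,180.00 = €7,613.62.
At €534.30/mo: 53 payments (last €184.88); total interest €5,788.48.
Payments saved = 68 − 53 = 15.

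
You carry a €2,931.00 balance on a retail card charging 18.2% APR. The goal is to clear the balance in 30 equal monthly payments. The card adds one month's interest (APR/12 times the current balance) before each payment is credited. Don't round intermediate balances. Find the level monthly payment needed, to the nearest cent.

Monthly rate r = 18.2%/12 = 1.51667% = 0.0151667.
Level-payment amortization: P = B₀·r / (1 − (1+r)^(−n)) = 2931.00·0.0151667 / (1 − 1.01517^(−30)).
Denominator 1 − (1+r)^(−30) = 0.363381102.
P = 44.4535 / 0.363381102 ≈ 122.33.

€122.33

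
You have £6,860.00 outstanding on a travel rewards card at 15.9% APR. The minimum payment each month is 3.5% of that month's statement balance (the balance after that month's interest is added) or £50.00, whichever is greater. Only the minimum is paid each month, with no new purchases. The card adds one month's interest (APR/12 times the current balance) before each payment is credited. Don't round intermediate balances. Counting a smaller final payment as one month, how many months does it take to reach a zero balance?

Monthly rate r = 15.9%/12 = 1.325% = 0.01325.
While 3.5% of the post-interest balance exceeds £50.00, each month B ← (B·(1+r))·(1 − 0.035), i.e. B shrinks by the factor (1+r)·0.965 = 0.97779.
This holds for months 1–71. Entering month 72 the balance is £1,392.01; 3.5% of the post-interest balance is now below £50.00, so the flat £50.00 minimum applies from here.
From month 72 a fixed £50.00 at rate r clears £1,392.01 in 35 more payments. Total: 71 + 35 = 106 months.

106 months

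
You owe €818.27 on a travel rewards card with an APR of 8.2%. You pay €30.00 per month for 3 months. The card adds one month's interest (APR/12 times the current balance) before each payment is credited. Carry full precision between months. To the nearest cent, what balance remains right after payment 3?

Monthly rate r = 8.2%/12 = 0.683333% = 0.00683333.
Each month: B ← B·(1+r) − €30.00.
Month 1: interest €5.59; balance after payment €793.86.
Month 2: interest €5.42; balance after payment €769.29.
Month 3: interest €5.26; balance after payment €744.54.

€744.54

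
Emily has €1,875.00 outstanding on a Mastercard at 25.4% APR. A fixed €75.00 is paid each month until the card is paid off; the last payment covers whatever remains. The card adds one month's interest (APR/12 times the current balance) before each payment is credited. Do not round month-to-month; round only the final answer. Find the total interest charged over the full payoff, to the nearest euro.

Monthly rate r = 25.4%/12 = 2.11667% = 0.0211667.
Payoff takes n = ⌈−ln(1 − rB₀/P)/ln(1+r)⌉ = ⌈35.962⌉ = 36 payments; the last is €72.18.
Total paid = 35·€75.00 + €72.18 = €2,697.18.
Total interest = total paid − principal = €2,697.18 − €1,875.00 = €822.18.

€822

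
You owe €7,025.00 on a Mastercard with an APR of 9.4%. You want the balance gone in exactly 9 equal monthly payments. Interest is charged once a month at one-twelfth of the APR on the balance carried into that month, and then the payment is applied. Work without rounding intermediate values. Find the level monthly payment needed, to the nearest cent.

Monthly rate r = 9.4%/12 = 0.783333% = 0.00783333.
Level-payment amortization: P = B₀·r / (1 − (1+r)^(−n)) = 7025.00·0.00783333 / (1 − 1.00783^(−9)).
Denominator 1 − (1+r)^(−9) = 0.0678162327.
P = 55.0292 / 0.0678162327 ≈ 811.45.

€811.45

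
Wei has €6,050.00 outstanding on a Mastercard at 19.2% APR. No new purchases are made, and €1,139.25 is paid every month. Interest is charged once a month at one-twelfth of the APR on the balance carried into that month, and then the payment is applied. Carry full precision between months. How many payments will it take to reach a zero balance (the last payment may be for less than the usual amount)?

6 payments

Monthly rate r = 19.2%/12 = 1.6% = 0.016.
Recurrence: B ← B·(1+r) − €1,139.25.
Month 1: interest €96.80; balance after payment €5,007.55.
Month 2: interest €80.12; balance after payment €3,948.42.
Month 3: interest €63.17; balance after payment €2,872.35.
Month 4: interest €45.96; balance after payment €1,779.05.
Month 5: interest €28.46; balance after payment €668.27.
Month 6: interest €10.69; balance after payment €0.00.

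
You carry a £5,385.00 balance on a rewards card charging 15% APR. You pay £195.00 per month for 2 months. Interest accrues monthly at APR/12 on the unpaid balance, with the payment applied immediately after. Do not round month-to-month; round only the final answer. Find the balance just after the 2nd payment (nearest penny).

Monthly rate r = 15%/12 = 1.25% = 0.0125.
Each month: B ← B·(1+r) − £195.00.
Month 1: interest £67.31; balance after payment £5,257.31.
Month 2: interest £65.72; balance after payment £5,128.03.

£5,128.03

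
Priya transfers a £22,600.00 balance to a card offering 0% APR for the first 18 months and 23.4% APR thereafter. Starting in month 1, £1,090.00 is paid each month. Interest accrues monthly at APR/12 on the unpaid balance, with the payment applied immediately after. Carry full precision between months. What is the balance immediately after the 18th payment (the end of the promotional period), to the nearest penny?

Promo months 1–18 at r₀ = 0%/12 = 0; months 19+ at r₁ = 23.4%/12 = 0.0195.
After month 18 (no interest yet): B = £22,600.00 − 18·£1,090.00 = £2,980.00.

£2,980.00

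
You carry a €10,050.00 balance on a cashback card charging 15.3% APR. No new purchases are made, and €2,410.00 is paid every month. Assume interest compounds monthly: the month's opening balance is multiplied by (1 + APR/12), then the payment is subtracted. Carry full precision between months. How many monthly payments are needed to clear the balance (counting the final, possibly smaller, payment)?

Monthly rate r = 15.3%/12 = 1.275% = 0.01275.
Recurrence: B ← B·(1+r) − €2,410.00.
Month 1: interest €128.14; balance after payment €7,768.14.
Month 2: interest €99.04; balance after payment €5,457.18.
Month 3: interest €69.58; balance after payment €3,116.76.
Month 4: interest €39.74; balance after payment €746.50.
Month 5: interest €9.52; balance after payment €0.00.

5 months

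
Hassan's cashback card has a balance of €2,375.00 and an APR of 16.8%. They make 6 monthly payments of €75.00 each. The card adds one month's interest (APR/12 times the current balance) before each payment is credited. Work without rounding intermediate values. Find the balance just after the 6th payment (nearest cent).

Monthly rate r = 16.8%/12 = 1.4% = 0.014.
Each month: B ← B·(1+r) − €75.00.
Month 1: interest €33.25; balance after payment €2,333.25.
Month 2: interest €32.67; balance after payment €2,290.92.
Month 3: interest €32.07; balance after payment €2,247.99.
Month 4: interest €31.47; balance after payment €2,204.46.
Month 5: interest €30.86; balance after payment €2,160.32.
Month 6: interest €30.24; balance after payment €2,115.57.

€2,115.57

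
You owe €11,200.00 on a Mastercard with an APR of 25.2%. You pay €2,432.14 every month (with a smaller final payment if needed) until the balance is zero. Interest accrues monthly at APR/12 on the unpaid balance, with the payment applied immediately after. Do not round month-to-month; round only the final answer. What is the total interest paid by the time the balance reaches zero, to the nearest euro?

Monthly rate r = 25.2%/12 = 2.1% = 0.021.
Payoff takes n = ⌈−ln(1 − rB₀/P)/ln(1+r)⌉ = ⌈4.894⌉ = 5 payments; the last is €2,176.29.
Total paid = 4·€2,432.14 + €2,176.29 = €11,904.85.
Total interest = total paid − principal = €11,904.85 − €11,200.00 = €704.85.

€705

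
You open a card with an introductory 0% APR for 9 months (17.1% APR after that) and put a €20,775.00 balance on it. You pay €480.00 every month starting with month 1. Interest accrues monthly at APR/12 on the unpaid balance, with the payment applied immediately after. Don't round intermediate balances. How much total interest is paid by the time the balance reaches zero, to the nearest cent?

Promo months 1–9 at r₀ = 0%/12 = 0; months 10+ at r₁ = 17.1%/12 = 0.01425.
After month 9 (no interest yet): B = €20,775.00 − 9·€480.00 = €16,455.00.
Then at r₁ with €480.00/mo: n₂ = −ln(1 − r₁·B/P)/ln(1+r₁) ≈ 47.38 → 48 more payments.
Total paid = 56·€480.00 + €183.99 = €27,063.99; interest = €27,063.99 − €20,775.00 = €6,288.99.

€6,288.99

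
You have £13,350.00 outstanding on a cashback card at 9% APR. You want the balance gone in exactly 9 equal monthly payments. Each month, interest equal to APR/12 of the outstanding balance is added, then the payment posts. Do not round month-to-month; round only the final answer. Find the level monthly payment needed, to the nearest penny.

Monthly rate r = 9%/12 = 0.75% = 0.0075.
Level-payment amortization: P = B₀·r / (1 − (1+r)^(−n)) = 13350.00·0.0075 / (1 − 1.0075^(−9)).
Denominator 1 − (1+r)^(−9) = 0.0650368232.
P = 100.125 / 0.0650368232 ≈ 1539.51.

£1,539.51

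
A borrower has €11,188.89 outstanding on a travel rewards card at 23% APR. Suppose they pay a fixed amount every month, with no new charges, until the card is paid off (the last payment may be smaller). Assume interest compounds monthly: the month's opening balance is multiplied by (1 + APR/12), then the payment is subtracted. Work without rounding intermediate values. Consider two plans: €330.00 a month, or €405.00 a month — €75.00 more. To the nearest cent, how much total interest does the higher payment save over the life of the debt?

Monthly rate r = 23%/12 = 1.91667% = 0.0191667.
At €330.00/mo: n = ⌈−ln(1 − rB₀/P)/ln(1+r)⌉ = 56 payments (last €91.53); total interest = total paid − €11,188.89 = €7,052.64.
At €405.00/mo: 40 payments (last €290.16); total interest €4,896.27.
Interest saved = €7,052.64 − €4,896.27 = €2,156.37.

€2,156.37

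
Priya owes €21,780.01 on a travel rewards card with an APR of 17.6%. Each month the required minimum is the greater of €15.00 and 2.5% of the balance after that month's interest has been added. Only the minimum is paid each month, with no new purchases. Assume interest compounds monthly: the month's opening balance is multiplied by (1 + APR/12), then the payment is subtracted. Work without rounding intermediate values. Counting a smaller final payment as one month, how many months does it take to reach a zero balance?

Monthly rate r = 17.6%/12 = 1.46667% = 0.0146667.
While 2.5% of the post-interest balance exceeds €15.00, each month B ← (B·(1+r))·(1 − 0.025), i.e. B shrinks by the factor (1+r)·0.975 = 0.9893.
This holds for months 1–336. Entering month 337 the balance is €586.50; 2.5% of the post-interest balance is now below €15.00, so the flat €15.00 minimum applies from here.
From month 337 a fixed €15.00 at rate r clears €586.50 in 59 more payments. Total: 336 + 59 = 395 months.

395 months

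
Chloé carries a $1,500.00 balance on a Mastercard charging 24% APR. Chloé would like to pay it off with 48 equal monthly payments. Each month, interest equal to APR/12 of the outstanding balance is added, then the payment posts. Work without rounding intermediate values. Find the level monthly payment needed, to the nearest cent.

$48.90

Monthly rate r = 24%/12 = 2% = 0.02.
Level-payment amortization: P = B₀·r / (1 − (1+r)^(−n)) = 1500.00·0.02 / (1 − 1.02^(−48)).
Denominator 1 − (1+r)^(−48) = 0.613462391.
P = 30 / 0.613462391 ≈ 48.90.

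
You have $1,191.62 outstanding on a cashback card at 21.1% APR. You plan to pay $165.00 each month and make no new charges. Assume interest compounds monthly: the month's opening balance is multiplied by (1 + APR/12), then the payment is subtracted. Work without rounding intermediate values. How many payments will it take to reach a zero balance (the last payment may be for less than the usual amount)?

8 payments

Monthly rate r = 21.1%/12 = 1.75833% = 0.0175833.
Recurrence: B ← B·(1+r) − $165.00.
Month 1: interest $20.95; balance after payment $1,047.57.
Month 2: interest $18.42; balance after payment $900.99.
Closed form: n = −ln(1 − rB₀/P)/ln(1+r) = −ln(0.87301)/ln(1.01758) ≈ 7.791, so the balance reaches zero during payment 8.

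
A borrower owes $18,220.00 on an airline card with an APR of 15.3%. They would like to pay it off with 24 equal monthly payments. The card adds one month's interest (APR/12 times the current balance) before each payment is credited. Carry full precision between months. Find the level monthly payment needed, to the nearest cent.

$886.03

Monthly rate r = 15.3%/12 = 1.275% = 0.01275.
Level-payment amortization: P = B₀·r / (1 − (1+r)^(−n)) = 18220.00·0.01275 / (1 − 1.01275^(−24)).
Denominator 1 − (1+r)^(−24) = 0.262187591.
P = 232.305 / 0.262187591 ≈ 886.03.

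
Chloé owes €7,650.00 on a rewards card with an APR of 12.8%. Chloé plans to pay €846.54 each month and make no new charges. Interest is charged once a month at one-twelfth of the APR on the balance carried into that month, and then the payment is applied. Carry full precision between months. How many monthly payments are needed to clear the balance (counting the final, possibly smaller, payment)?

10 payments

Monthly rate r = 12.8%/12 = 1.06667% = 0.0106667.
Recurrence: B ← B·(1+r) − €846.54.
Month 1: interest €81.60; balance after payment €6,885.06.
Month 2: interest €73.44; balance after payment €6,111.96.
Closed form: n = −ln(1 − rB₀/P)/ln(1+r) = −ln(0.90361)/ln(1.01067) ≈ 9.553, so the balance reaches zero during payment 10.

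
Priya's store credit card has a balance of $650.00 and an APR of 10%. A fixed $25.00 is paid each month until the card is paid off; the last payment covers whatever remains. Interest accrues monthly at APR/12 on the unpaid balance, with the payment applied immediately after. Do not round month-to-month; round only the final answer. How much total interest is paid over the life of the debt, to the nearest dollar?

$86

Monthly rate r = 10%/12 = 0.833333% = 0.00833333.
Payoff takes n = ⌈−ln(1 − rB₀/P)/ln(1+r)⌉ = ⌈29.426⌉ = 30 payments; the last is $10.66.
Total paid = 29·$25.00 + $10.66 = $735.66.
Total interest = total paid − principal = $735.66 − $650.00 = $85.66.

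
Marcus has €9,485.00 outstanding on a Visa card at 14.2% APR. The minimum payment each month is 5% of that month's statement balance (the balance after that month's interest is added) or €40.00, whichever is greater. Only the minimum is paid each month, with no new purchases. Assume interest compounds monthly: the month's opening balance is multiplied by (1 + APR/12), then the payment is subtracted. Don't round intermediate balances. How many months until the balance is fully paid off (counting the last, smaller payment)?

Monthly rate r = 14.2%/12 = 1.18333% = 0.0118333.
While 5% of the post-interest balance exceeds €40.00, each month B ← (B·(1+r))·(1 − 0.05), i.e. B shrinks by the factor (1+r)·0.95 = 0.96124.
This holds for months 1–63. Entering month 64 the balance is €786.12; 5% of the post-interest balance is now below €40.00, so the flat €40.00 minimum applies from here.
From month 64 a fixed €40.00 at rate r clears €786.12 in 23 more payments. Total: 63 + 23 = 86 months.

86 months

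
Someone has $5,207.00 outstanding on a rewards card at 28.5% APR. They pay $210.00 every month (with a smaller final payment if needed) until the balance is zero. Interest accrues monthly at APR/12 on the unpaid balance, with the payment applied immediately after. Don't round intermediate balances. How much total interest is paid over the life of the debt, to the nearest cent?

$2,745.88

Monthly rate r = 28.5%/12 = 2.375% = 0.02375.
Payoff takes n = ⌈−ln(1 − rB₀/P)/ln(1+r)⌉ = ⌈37.870⌉ = 38 payments; the last is $182.88.
Total paid = 37·$210.00 + $182.88 = $7,952.88.
Total interest = total paid − principal = $7,952.88 − $5,207.00 = $2,745.88.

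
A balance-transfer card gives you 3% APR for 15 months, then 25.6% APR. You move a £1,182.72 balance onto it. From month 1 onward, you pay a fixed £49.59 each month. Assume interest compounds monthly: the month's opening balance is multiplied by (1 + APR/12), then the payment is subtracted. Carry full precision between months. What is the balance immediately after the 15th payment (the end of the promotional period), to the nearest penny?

£470.85

Promo months 1–15 at r₀ = 3%/12 = 0.0025; months 16+ at r₁ = 25.6%/12 = 0.0213333.
After month 15: iterate B ← B·(1+r₀) − £49.59 for 15 months → £470.85.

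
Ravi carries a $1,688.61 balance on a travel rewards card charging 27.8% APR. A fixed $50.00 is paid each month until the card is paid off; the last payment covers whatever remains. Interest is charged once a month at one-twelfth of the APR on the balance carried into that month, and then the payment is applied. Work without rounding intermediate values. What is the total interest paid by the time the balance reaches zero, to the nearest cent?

Monthly rate r = 27.8%/12 = 2.31667% = 0.0231667.
Payoff takes n = ⌈−ln(1 − rB₀/P)/ln(1+r)⌉ = ⌈66.589⌉ = 67 payments; the last is $29.59.
Total paid = 66·$50.00 + $29.59 = $3,329.59.
Total interest = total paid − principal = $3,329.59 − $1,688.61 = $1,640.98.

$1,640.98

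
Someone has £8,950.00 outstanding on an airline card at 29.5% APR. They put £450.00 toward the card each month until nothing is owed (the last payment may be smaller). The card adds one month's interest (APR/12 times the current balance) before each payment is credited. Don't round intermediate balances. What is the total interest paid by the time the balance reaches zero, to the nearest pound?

£3,489

Monthly rate r = 29.5%/12 = 2.45833% = 0.0245833.
Payoff takes n = ⌈−ln(1 − rB₀/P)/ln(1+r)⌉ = ⌈27.640⌉ = 28 payments; the last is £289.13.
Total paid = 27·£450.00 + £289.13 = £12,439.13.
Total interest = total paid − principal = £12,439.13 − £8,950.00 = £3,489.13.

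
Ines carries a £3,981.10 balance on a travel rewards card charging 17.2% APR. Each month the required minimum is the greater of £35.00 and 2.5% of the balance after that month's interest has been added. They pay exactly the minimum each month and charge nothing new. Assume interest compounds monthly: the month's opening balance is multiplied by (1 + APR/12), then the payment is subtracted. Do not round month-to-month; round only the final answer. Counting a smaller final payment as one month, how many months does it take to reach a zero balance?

155 months

Monthly rate r = 17.2%/12 = 1.43333% = 0.0143333.
While 2.5% of the post-interest balance exceeds £35.00, each month B ← (B·(1+r))·(1 − 0.025), i.e. B shrinks by the factor (1+r)·0.975 = 0.98897.
This holds for months 1–96. Entering month 97 the balance is £1,373.39; 2.5% of the post-interest balance is now below £35.00, so the flat £35.00 minimum applies from here.
From month 97 a fixed £35.00 at rate r clears £1,373.39 in 59 more payments. Total: 96 + 59 = 155 months.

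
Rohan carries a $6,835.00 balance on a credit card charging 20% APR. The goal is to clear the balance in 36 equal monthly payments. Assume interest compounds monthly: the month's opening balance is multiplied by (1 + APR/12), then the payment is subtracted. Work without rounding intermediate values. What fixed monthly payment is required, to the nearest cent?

$254.01

Monthly rate r = 20%/12 = 1.66667% = 0.0166667.
Level-payment amortization: P = B₀·r / (1 − (1+r)^(−n)) = 6835.00·0.0166667 / (1 − 1.01667^(−36)).
Denominator 1 − (1+r)^(−36) = 0.448467698.
P = 113.917 / 0.448467698 ≈ 254.01.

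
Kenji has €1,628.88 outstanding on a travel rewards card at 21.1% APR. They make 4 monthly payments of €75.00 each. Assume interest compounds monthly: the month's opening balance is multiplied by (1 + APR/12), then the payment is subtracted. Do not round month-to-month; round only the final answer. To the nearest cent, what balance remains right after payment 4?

Monthly rate r = 21.1%/12 = 1.75833% = 0.0175833.
Each month: B ← B·(1+r) − €75.00.
Month 1: interest €28.64; balance after payment €1,582.52.
Month 2: interest €27.83; balance after payment €1,535.35.
Month 3: interest €27.00; balance after payment €1,487.34.
Month 4: interest €26.15; balance after payment €1,438.50.

€1,438.50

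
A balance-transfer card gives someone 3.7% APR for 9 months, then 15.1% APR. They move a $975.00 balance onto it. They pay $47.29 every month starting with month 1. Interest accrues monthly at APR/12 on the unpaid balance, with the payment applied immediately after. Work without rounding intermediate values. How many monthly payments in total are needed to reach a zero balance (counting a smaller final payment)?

Promo months 1–9 at r₀ = 3.7%/12 = 0.00308333; months 10+ at r₁ = 15.1%/12 = 0.0125833.
After month 9: iterate B ← B·(1+r₀) − $47.29 for 9 months → $571.50.
Then at r₁ with $47.29/mo: n₂ = −ln(1 − r₁·B/P)/ln(1+r₁) ≈ 13.19 → 14 more payments.

23 months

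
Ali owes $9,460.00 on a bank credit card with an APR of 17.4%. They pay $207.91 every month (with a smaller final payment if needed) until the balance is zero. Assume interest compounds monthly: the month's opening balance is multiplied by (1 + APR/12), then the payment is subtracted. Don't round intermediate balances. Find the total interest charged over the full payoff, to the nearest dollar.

Monthly rate r = 17.4%/12 = 1.45% = 0.0145.
Payoff takes n = ⌈−ln(1 − rB₀/P)/ln(1+r)⌉ = ⌈74.889⌉ = 75 payments; the last is $184.99.
Total paid = 74·$207.91 + $184.99 = $15,570.33.
Total interest = total paid − principal = $15,570.33 − $9,460.00 = $6,110.33.

$6,110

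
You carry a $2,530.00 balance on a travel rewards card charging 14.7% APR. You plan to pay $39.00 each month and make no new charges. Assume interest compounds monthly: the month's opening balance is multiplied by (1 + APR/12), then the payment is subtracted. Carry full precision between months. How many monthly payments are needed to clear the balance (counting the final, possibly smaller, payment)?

Monthly rate r = 14.7%/12 = 1.225% = 0.01225.
Recurrence: B ← B·(1+r) − $39.00.
Month 1: interest $30.99; balance after payment $2,521.99.
Month 2: interest $30.89; balance after payment $2,513.89.
Closed form: n = −ln(1 − rB₀/P)/ln(1+r) = −ln(0.20532)/ln(1.01225) ≈ 130.029, so the balance reaches zero during payment 131.

131 months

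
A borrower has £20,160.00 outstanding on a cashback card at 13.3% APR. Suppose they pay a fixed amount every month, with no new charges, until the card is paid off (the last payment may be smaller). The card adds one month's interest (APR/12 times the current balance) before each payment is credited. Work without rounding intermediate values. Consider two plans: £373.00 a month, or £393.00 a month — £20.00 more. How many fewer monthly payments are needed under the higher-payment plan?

Monthly rate r = 13.3%/12 = 1.10833% = 0.0110833.
At £373.00/mo: n = ⌈−ln(1 − rB₀/P)/ln(1+r)⌉ = 83 payments (last £340.16); total interest = total paid − £20,160.00 = £10,766.16.
At £393.00/mo: 77 payments (last £103.93); total interest £9,811.93.
Payments saved = 83 − 77 = 6.

6 fewer payments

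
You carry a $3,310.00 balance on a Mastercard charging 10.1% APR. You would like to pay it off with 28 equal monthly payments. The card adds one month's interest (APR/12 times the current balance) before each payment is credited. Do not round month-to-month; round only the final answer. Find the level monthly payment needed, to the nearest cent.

$133.18

Monthly rate r = 10.1%/12 = 0.841667% = 0.00841667.
Level-payment amortization: P = B₀·r / (1 − (1+r)^(−n)) = 3310.00·0.00841667 / (1 − 1.00842^(−28)).
Denominator 1 − (1+r)^(−28) = 0.209176469.
P = 27.8592 / 0.209176469 ≈ 133.18.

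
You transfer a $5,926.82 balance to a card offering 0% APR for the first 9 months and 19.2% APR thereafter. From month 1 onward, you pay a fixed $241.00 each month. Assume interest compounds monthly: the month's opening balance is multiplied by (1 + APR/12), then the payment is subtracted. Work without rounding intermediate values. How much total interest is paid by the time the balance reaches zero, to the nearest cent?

$599.62

Promo months 1–9 at r₀ = 0%/12 = 0; months 10+ at r₁ = 19.2%/12 = 0.016.
After month 9 (no interest yet): B = $5,926.82 − 9·$241.00 = $3,757.82.
Then at r₁ with $241.00/mo: n₂ = −ln(1 − r₁·B/P)/ln(1+r₁) ≈ 18.08 → 19 more payments.
Total paid = 27·$241.00 + $19.44 = $6,526.44; interest = $6,526.44 − $5,926.82 = $599.62.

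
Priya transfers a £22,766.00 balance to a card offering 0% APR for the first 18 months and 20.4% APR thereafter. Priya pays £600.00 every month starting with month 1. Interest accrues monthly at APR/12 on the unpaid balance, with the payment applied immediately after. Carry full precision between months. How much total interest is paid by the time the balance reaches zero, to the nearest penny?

£2,772.89

Promo months 1–18 at r₀ = 0%/12 = 0; months 19+ at r₁ = 20.4%/12 = 0.017.
After month 18 (no interest yet): B = £22,766.00 − 18·£600.00 = £11,966.00.
Then at r₁ with £600.00/mo: n₂ = −ln(1 − r₁·B/P)/ln(1+r₁) ≈ 24.56 → 25 more payments.
Total paid = 42·£600.00 + £338.89 = £25,538.89; interest = £25,538.89 − £22,766.00 = £2,772.89.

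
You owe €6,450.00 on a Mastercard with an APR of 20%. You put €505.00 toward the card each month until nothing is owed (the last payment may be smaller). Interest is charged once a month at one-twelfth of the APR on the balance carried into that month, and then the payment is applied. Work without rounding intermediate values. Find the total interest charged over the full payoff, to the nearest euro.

€864

Monthly rate r = 20%/12 = 1.66667% = 0.0166667.
Payoff takes n = ⌈−ln(1 − rB₀/P)/ln(1+r)⌉ = ⌈14.481⌉ = 15 payments; the last is €244.03.
Total paid = 14·€505.00 + €244.03 = €7,314.03.
Total interest = total paid − principal = €7,314.03 − €6,450.00 = €864.03.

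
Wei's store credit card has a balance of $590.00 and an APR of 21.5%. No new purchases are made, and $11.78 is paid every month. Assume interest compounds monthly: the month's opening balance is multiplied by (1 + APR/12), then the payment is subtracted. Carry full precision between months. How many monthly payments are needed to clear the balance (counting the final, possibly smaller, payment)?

Monthly rate r = 21.5%/12 = 1.79167% = 0.0179167.
Recurrence: B ← B·(1+r) − $11.78.
Month 1: interest $10.57; balance after payment $588.79.
Month 2: interest $10.55; balance after payment $587.56.
Closed form: n = −ln(1 − rB₀/P)/ln(1+r) = −ln(0.10265)/ln(1.01792) ≈ 128.194, so the balance reaches zero during payment 129.

129 payments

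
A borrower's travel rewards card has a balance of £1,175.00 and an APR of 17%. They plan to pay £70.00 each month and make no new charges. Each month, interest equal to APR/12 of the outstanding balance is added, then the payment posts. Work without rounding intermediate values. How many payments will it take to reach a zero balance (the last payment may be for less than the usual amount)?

Monthly rate r = 17%/12 = 1.41667% = 0.0141667.
Recurrence: B ← B·(1+r) − £70.00.
Month 1: interest £16.65; balance after payment £1,121.65.
Month 2: interest £15.89; balance after payment £1,067.54.
Closed form: n = −ln(1 − rB₀/P)/ln(1+r) = −ln(0.7622)/ln(1.01417) ≈ 19.303, so the balance reaches zero during payment 20.

20 payments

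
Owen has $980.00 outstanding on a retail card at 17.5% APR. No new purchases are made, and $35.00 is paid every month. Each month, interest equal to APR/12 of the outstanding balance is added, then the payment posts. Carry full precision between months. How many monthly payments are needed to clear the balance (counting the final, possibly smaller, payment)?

37 payments

Monthly rate r = 17.5%/12 = 1.45833% = 0.0145833.
Recurrence: B ← B·(1+r) − $35.00.
Month 1: interest $14.29; balance after payment $959.29.
Month 2: interest $13.99; balance after payment $938.28.
Closed form: n = −ln(1 − rB₀/P)/ln(1+r) = −ln(0.59167)/ln(1.01458) ≈ 36.249, so the balance reaches zero during payment 37.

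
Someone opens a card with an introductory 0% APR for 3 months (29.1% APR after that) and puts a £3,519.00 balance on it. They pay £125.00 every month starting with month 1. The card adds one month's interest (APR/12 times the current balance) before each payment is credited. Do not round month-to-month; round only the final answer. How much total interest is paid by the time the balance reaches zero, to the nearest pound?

£1,768

Promo months 1–3 at r₀ = 0%/12 = 0; months 4+ at r₁ = 29.1%/12 = 0.02425.
After month 3 (no interest yet): B = £3,519.00 − 3·£125.00 = £3,144.00.
Then at r₁ with £125.00/mo: n₂ = −ln(1 − r₁·B/P)/ln(1+r₁) ≈ 39.29 → 40 more payments.
Total paid = 42·£125.00 + £36.72 = £5,286.72; interest = £5,286.72 − £3,519.00 = £1,767.72.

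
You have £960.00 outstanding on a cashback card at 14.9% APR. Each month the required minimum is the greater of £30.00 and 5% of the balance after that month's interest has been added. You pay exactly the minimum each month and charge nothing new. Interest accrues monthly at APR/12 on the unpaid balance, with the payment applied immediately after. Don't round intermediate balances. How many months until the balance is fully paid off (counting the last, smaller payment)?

Monthly rate r = 14.9%/12 = 1.24167% = 0.0124167.
While 5% of the post-interest balance exceeds £30.00, each month B ← (B·(1+r))·(1 − 0.05), i.e. B shrinks by the factor (1+r)·0.95 = 0.9618.
This holds for months 1–13. Entering month 14 the balance is £578.56; 5% of the post-interest balance is now below £30.00, so the flat £30.00 minimum applies from here.
From month 14 a fixed £30.00 at rate r clears £578.56 in 23 more payments. Total: 13 + 23 = 36 months.

36 months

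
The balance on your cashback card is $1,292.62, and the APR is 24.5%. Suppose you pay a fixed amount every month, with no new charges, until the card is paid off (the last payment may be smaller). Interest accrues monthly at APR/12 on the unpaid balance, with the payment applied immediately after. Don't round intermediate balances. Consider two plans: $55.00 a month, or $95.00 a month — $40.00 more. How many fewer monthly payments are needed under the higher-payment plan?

16 fewer payments

Monthly rate r = 24.5%/12 = 2.04167% = 0.0204167.
At $55.00/mo: n = ⌈−ln(1 − rB₀/P)/ln(1+r)⌉ = 33 payments (last $18.79); total interest = total paid − $1,292.62 = $486.17.
At $95.00/mo: 17 payments (last $9.85); total interest $237.23.
Payments saved = 33 − 17 = 16.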